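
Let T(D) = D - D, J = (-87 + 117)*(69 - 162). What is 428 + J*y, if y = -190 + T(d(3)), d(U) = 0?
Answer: 530528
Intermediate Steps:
J = -2790 (J = 30*(-93) = -2790)
T(D) = 0
y = -190 (y = -190 + 0 = -190)
428 + J*y = 428 - 2790*(-190) = 428 + 530100 = 530528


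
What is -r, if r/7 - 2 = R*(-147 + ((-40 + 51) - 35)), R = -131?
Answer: -156821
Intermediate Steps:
r = 156821 (r = 14 + 7*(-131*(-147 + ((-40 + 51) - 35))) = 14 + 7*(-131*(-147 + (11 - 35))) = 14 + 7*(-131*(-147 - 24)) = 14 + 7*(-131*(-171)) = 14 + 7*22401 = 14 + 156807 = 156821)
-r = -1*156821 = -156821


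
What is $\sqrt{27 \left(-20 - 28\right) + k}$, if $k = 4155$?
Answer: $\sqrt{2859} \approx 53.47$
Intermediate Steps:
$\sqrt{27 \left(-20 - 28\right) + k} = \sqrt{27 \left(-20 - 28\right) + 4155} = \sqrt{27 \left(-48\right) + 4155} = \sqrt{-1296 + 4155} = \sqrt{2859}$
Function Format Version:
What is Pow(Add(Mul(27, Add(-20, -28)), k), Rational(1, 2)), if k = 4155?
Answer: Pow(2859, Rational(1, 2)) ≈ 53.470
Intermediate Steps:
Pow(Add(Mul(27, Add(-20, -28)), k), Rational(1, 2)) = Pow(Add(Mul(27, Add(-20, -28)), 4155), Rational(1, 2)) = Pow(Add(Mul(27, -48), 4155), Rational(1, 2)) = Pow(Add(-1296, 4155), Rational(1, 2)) = Pow(2859, Rational(1, 2))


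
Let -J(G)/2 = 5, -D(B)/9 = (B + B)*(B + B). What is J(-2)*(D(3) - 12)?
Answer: 3360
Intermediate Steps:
D(B) = -36*B² (D(B) = -9*(B + B)*(B + B) = -9*2*B*2*B = -36*B²)
J(G) = -10 (J(G) = -2*5 = -10)
J(-2)*(D(3) - 12) = -10*(-36*3² - 12) = -10*(-36*9 - 12) = -10*(-324 - 12) = -10*(-336) = 3360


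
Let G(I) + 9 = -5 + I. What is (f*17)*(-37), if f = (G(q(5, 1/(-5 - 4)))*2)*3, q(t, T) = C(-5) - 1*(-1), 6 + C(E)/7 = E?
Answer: 339660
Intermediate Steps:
C(E) = -42 + 7*E
q(t, T) = -76 (q(t, T) = (-42 + 7*(-5)) - 1*(-1) = (-42 - 35) + 1 = -77 + 1 = -76)
G(I) = -14 + I (G(I) = -9 + (-5 + I) = -14 + I)
f = -540 (f = ((-14 - 76)*2)*3 = -90*2*3 = -180*3 = -540)
(f*17)*(-37) = -540*17*(-37) = -9180*(-37) = 339660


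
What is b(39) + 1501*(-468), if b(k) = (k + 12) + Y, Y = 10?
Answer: -702407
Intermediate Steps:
b(k) = 22 + k (b(k) = (k + 12) + 10 = (12 + k) + 10 = 22 + k)
b(39) + 1501*(-468) = (22 + 39) + 1501*(-468) = 61 - 702468 = -702407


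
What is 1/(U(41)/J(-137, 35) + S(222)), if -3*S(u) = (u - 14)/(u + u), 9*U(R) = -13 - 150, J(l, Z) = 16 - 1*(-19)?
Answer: -3885/2617 ≈ -1.4845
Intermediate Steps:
J(l, Z) = 35 (J(l, Z) = 16 + 19 = 35)
U(R) = -163/9 (U(R) = (-13 - 150)/9 = (1/9)*(-163) = -163/9)
S(u) = -(-14 + u)/(6*u) (S(u) = -(u - 14)/(3*(u + u)) = -(-14 + u)/(3*(2*u)) = -(-14 + u)*1/(2*u)/3 = -(-14 + u)/(6*u))
1/(U(41)/J(-137, 35) + S(222)) = 1/(-163/9/35 + (1/6)*(14 - 1*222)/222) = 1/(-163/9*1/35 + (1/6)*(1/222)*(14 - 222)) = 1/(-163/315 + (1/6)*(1/222)*(-208)) = 1/(-163/315 - 52/333) = 1/(-2617/3885) = -3885/2617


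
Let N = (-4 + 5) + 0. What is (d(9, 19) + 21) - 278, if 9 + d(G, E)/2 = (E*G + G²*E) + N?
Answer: 3147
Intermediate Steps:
N = 1 (N = 1 + 0 = 1)
d(G, E) = -16 + 2*E*G + 2*E*G² (d(G, E) = -18 + 2*((E*G + G²*E) + 1) = -18 + 2*((E*G + E*G²) + 1) = -18 + 2*(1 + E*G + E*G²) = -18 + (2 + 2*E*G + 2*E*G²) = -16 + 2*E*G + 2*E*G²)
(d(9, 19) + 21) - 278 = ((-16 + 2*19*9 + 2*19*9²) + 21) - 278 = ((-16 + 342 + 2*19*81) + 21) - 278 = ((-16 + 342 + 3078) + 21) - 278 = (3404 + 21) - 278 = 3425 - 278 = 3147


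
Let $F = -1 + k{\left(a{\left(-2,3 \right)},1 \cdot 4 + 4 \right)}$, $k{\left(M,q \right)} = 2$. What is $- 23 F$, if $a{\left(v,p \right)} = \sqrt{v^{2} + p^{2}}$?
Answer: $-23$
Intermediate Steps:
$a{\left(v,p \right)} = \sqrt{p^{2} + v^{2}}$
$F = 1$ ($F = -1 + 2 = 1$)
$- 23 F = \left(-23\right) 1 = -23$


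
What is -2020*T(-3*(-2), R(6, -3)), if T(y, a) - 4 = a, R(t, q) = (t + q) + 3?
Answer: -20200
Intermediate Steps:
R(t, q) = 3 + q + t (R(t, q) = (q + t) + 3 = 3 + q + t)
T(y, a) = 4 + a
-2020*T(-3*(-2), R(6, -3)) = -2020*(4 + (3 - 3 + 6)) = -2020*(4 + 6) = -2020*10 = -20200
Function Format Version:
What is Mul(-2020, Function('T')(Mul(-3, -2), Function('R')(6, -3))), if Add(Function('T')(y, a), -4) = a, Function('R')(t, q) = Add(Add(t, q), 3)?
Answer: -20200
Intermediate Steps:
Function('R')(t, q) = Add(3, q, t) (Function('R')(t, q) = Add(Add(q, t), 3) = Add(3, q, t))
Function('T')(y, a) = Add(4, a)
Mul(-2020, Function('T')(Mul(-3, -2), Function('R')(6, -3))) = Mul(-2020, Add(4, Add(3, -3, 6))) = Mul(-2020, Add(4, 6)) = Mul(-2020, 10) = -20200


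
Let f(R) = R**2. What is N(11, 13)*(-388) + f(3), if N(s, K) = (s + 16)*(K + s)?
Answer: -251415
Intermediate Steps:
N(s, K) = (16 + s)*(K + s)
N(11, 13)*(-388) + f(3) = (11**2 + 16*13 + 16*11 + 13*11)*(-388) + 3**2 = (121 + 208 + 176 + 143)*(-388) + 9 = 648*(-388) + 9 = -251424 + 9 = -251415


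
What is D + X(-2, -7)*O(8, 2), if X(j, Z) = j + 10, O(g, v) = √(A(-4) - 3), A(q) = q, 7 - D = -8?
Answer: 15 + 8*I*√7 ≈ 15.0 + 21.166*I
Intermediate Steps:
D = 15 (D = 7 - 1*(-8) = 7 + 8 = 15)
O(g, v) = I*√7 (O(g, v) = √(-4 - 3) = √(-7) = I*√7)
X(j, Z) = 10 + j
D + X(-2, -7)*O(8, 2) = 15 + (10 - 2)*(I*√7) = 15 + 8*(I*√7) = 15 + 8*I*√7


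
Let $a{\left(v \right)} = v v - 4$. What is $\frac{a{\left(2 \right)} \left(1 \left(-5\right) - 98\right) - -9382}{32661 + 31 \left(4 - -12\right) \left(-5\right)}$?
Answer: $\frac{9382}{30181} \approx 0.31086$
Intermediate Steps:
$a{\left(v \right)} = -4 + v^{2}$ ($a{\left(v \right)} = v^{2} - 4 = -4 + v^{2}$)
$\frac{a{\left(2 \right)} \left(1 \left(-5\right) - 98\right) - -9382}{32661 + 31 \left(4 - -12\right) \left(-5\right)} = \frac{\left(-4 + 2^{2}\right) \left(1 \left(-5\right) - 98\right) - -9382}{32661 + 31 \left(4 - -12\right) \left(-5\right)} = \frac{\left(-4 + 4\right) \left(-5 - 98\right) + \left(-14937 + 24319\right)}{32661 + 31 \left(4 + 12\right) \left(-5\right)} = \frac{0 \left(-103\right) + 9382}{32661 + 31 \cdot 16 \left(-5\right)} = \frac{0 + 9382}{32661 + 496 \left(-5\right)} = \frac{9382}{32661 - 2480} = \frac{9382}{30181}$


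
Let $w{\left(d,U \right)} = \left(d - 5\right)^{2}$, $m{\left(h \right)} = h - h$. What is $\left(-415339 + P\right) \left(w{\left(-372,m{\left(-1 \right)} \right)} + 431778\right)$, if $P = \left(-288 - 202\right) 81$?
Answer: $-261144328303$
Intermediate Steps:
$m{\left(h \right)} = 0$
$w{\left(d,U \right)} = \left(-5 + d\right)^{2}$
$P = -39690$ ($P = \left(-490\right) 81 = -39690$)
$\left(-415339 + P\right) \left(w{\left(-372,m{\left(-1 \right)} \right)} + 431778\right) = \left(-415339 - 39690\right) \left(\left(-5 - 372\right)^{2} + 431778\right) = - 455029 \left(\left(-377\right)^{2} + 431778\right) = - 455029 \left(142129 + 431778\right) = \left(-455029\right) 573907 = -261144328303$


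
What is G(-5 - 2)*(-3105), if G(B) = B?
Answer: 21735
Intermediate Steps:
G(-5 - 2)*(-3105) = (-5 - 2)*(-3105) = -7*(-3105) = 21735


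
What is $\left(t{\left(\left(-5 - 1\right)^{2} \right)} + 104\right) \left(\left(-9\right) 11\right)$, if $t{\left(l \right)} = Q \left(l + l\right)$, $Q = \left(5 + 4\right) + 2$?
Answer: $-88704$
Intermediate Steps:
$Q = 11$ ($Q = 9 + 2 = 11$)
$t{\left(l \right)} = 22 l$ ($t{\left(l \right)} = 11 \left(l + l\right) = 11 \cdot 2 l = 22 l$)
$\left(t{\left(\left(-5 - 1\right)^{2} \right)} + 104\right) \left(\left(-9\right) 11\right) = \left(22 \left(-5 - 1\right)^{2} + 104\right) \left(\left(-9\right) 11\right) = \left(22 \left(-6\right)^{2} + 104\right) \left(-99\right) = \left(22 \cdot 36 + 104\right) \left(-99\right) = \left(792 + 104\right) \left(-99\right) = 896 \left(-99\right) = -88704$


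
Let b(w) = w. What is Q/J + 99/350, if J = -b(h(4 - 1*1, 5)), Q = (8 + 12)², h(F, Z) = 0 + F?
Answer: -139703/1050 ≈ -133.05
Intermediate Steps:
h(F, Z) = F
Q = 400 (Q = 20² = 400)
J = -3 (J = -(4 - 1*1) = -(4 - 1) = -1*3 = -3)
Q/J + 99/350 = 400/(-3) + 99/350 = 400*(-⅓) + 99*(1/350) = -400/3 + 99/350 = -139703/1050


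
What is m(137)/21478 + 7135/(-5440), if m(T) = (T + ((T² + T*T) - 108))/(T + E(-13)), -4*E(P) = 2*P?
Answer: -4357273815/3353317184 ≈ -1.2994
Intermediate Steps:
E(P) = -P/2
m(T) = (-108 + T + 2*T²)/(13/2 + T) (m(T) = (T + ((T² + T*T) - 108))/(T - ½*(-13)) = (T + ((T² + T²) - 108))/(T + 13/2) = (T + (2*T² - 108))/(13/2 + T) = (T + (-108 + 2*T²))/(13/2 + T) = (-108 + T + 2*T²)/(13/2 + T))
m(137)/21478 + 7135/(-5440) = (2*(-108 + 137 + 2*137²)/(13 + 2*137))/21478 + 7135/(-5440) = (2*(-108 + 137 + 2*18769)/(13 + 274))*(1/21478) + 7135*(-1/5440) = (2*(-108 + 137 + 37538)/287)*(1/21478) - 1427/1088 = (2*(1/287)*37567)*(1/21478) - 1427/1088 = (75134/287)*(1/21478) - 1427/1088 = 37567/3082093 - 1427/1088 = -4357273815/3353317184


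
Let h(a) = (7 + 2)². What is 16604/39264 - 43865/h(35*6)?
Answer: -143414203/265032 ≈ -541.12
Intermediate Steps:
h(a) = 81 (h(a) = 9² = 81)
16604/39264 - 43865/h(35*6) = 16604/39264 - 43865/81 = 16604*(1/39264) - 43865*1/81 = 4151/9816 - 43865/81 = -143414203/265032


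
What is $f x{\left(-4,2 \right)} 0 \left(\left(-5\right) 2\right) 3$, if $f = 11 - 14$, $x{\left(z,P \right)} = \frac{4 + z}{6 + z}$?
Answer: $0$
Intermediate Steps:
$x{\left(z,P \right)} = \frac{4 + z}{6 + z}$
$f = -3$ ($f = 11 - 14 = -3$)
$f x{\left(-4,2 \right)} 0 \left(\left(-5\right) 2\right) 3 = - 3 \frac{4 - 4}{6 - 4} \cdot 0 \left(\left(-5\right) 2\right) 3 = - 3 \cdot \frac{1}{2} \cdot 0 \cdot 0 \left(-10\right) 3 = - 3 \cdot 0 \cdot 0 \left(-10\right) 3 = - 3 \cdot 0 \left(-10\right) 3 = \left(-3\right) 0 \cdot 3 = 0 \cdot 3 = 0$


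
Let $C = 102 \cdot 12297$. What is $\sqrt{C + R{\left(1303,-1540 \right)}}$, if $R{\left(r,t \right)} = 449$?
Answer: $7 \sqrt{25607} \approx 1120.2$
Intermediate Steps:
$C = 1254294$
$\sqrt{C + R{\left(1303,-1540 \right)}} = \sqrt{1254294 + 449} = \sqrt{1254743} = 7 \sqrt{25607}$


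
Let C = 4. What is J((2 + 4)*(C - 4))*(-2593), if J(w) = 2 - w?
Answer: -5186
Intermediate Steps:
J((2 + 4)*(C - 4))*(-2593) = (2 - (2 + 4)*(4 - 4))*(-2593) = (2 - 6*0)*(-2593) = (2 - 1*0)*(-2593) = (2 + 0)*(-2593) = 2*(-2593) = -5186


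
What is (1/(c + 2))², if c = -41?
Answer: 1/1521 ≈ 0.00065746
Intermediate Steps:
(1/(c + 2))² = (1/(-41 + 2))² = (1/(-39))² = (-1/39)² = 1/1521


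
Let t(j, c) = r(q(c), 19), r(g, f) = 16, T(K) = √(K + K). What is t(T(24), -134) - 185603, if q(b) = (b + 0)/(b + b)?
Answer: -185587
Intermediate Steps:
T(K) = √2*√K (T(K) = √(2*K) = √2*√K)
q(b) = ½ (q(b) = b/((2*b)) = b*(1/(2*b)) = ½)
t(j, c) = 16
t(T(24), -134) - 185603 = 16 - 185603 = -185587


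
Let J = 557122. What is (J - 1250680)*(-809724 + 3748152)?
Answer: -2037970246824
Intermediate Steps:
(J - 1250680)*(-809724 + 3748152) = (557122 - 1250680)*(-809724 + 3748152) = -693558*2938428 = -2037970246824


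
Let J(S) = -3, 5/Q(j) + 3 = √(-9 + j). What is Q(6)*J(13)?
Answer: 15/4 + 5*I*√3/4 ≈ 3.75 + 2.1651*I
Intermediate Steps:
Q(j) = 5/(-3 + √(-9 + j))
Q(6)*J(13) = (5/(-3 + √(-9 + 6)))*(-3) = (5/(-3 + √(-3)))*(-3) = (5/(-3 + I*√3))*(-3) = -15/(-3 + I*√3)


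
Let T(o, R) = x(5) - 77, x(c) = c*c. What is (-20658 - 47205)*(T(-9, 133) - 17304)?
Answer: 1177830228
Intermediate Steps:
x(c) = c²
T(o, R) = -52 (T(o, R) = 5² - 77 = 25 - 77 = -52)
(-20658 - 47205)*(T(-9, 133) - 17304) = (-20658 - 47205)*(-52 - 17304) = -67863*(-17356) = 1177830228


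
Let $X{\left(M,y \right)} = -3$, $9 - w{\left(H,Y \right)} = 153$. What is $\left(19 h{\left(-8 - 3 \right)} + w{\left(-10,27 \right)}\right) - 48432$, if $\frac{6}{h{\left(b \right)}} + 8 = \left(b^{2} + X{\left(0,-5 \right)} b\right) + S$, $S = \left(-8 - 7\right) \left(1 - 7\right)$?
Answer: $- \frac{5731911}{118} \approx -48576.0$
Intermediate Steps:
$w{\left(H,Y \right)} = -144$ ($w{\left(H,Y \right)} = 9 - 153 = -144$)
$S = 90$ ($S = \left(-15\right) \left(-6\right) = 90$)
$h{\left(b \right)} = \frac{6}{82 + b^{2} - 3 b}$ ($h{\left(b \right)} = \frac{6}{-8 + \left(\left(b^{2} - 3 b\right) + 90\right)} = \frac{6}{-8 + \left(90 + b^{2} - 3 b\right)} = \frac{6}{82 + b^{2} - 3 b}$)
$\left(19 h{\left(-8 - 3 \right)} + w{\left(-10,27 \right)}\right) - 48432 = \left(19 \frac{6}{82 + \left(-8 - 3\right)^{2} - 3 \left(-8 - 3\right)} - 144\right) - 48432 = \left(19 \frac{6}{82 + \left(-11\right)^{2} - -33} - 144\right) - 48432 = \left(19 \frac{6}{82 + 121 + 33} - 144\right) - 48432 = \left(19 \cdot \frac{6}{236} - 144\right) - 48432 = \left(19 \cdot 6 \cdot \frac{1}{236} - 144\right) - 48432 = \left(19 \cdot \frac{3}{118} - 144\right) - 48432 = \left(\frac{57}{118} - 144\right) - 48432 = - \frac{16935}{118} - 48432 = - \frac{5731911}{118}$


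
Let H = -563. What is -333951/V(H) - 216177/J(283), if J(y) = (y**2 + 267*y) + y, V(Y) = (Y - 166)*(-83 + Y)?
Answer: -142085947/67806234 ≈ -2.0955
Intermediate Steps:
V(Y) = (-166 + Y)*(-83 + Y)
J(y) = y**2 + 268*y
-333951/V(H) - 216177/J(283) = -333951/(13778 + (-563)**2 - 249*(-563)) - 216177*1/(283*(268 + 283)) = -333951/(13778 + 316969 + 140187) - 216177/(283*551) = -333951/470934 - 216177/155933 = -333951*1/470934 - 216177*1/155933 = -111317/156978 - 216177/155933 = -142085947/67806234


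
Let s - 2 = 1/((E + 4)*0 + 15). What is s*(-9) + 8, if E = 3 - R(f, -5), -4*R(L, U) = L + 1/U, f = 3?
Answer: -53/5 ≈ -10.600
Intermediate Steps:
R(L, U) = -L/4 - 1/(4*U) (R(L, U) = -(L + 1/U)/4 = -L/4 - 1/(4*U))
E = 37/10 (E = 3 - (-1 - 1*3*(-5))/(4*(-5)) = 3 - (-1)*(-1 + 15)/(4*5) = 3 - (-1)*14/(4*5) = 3 - 1*(-7/10) = 3 + 7/10 = 37/10 ≈ 3.7000)
s = 31/15 (s = 2 + 1/((37/10 + 4)*0 + 15) = 2 + 1/((77/10)*0 + 15) = 2 + 1/(0 + 15) = 2 + 1/15 = 31/15 ≈ 2.0667)
s*(-9) + 8 = (31/15)*(-9) + 8 = -93/5 + 8 = -53/5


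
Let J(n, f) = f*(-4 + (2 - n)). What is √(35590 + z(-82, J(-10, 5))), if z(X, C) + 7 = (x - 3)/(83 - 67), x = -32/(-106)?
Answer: √1599234773/212 ≈ 188.63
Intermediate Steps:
x = 16/53 (x = -32*(-1/106) = 16/53 ≈ 0.30189)
J(n, f) = f*(-2 - n)
z(X, C) = -6079/848 (z(X, C) = -7 + (16/53 - 3)/(83 - 67) = -7 - 143/53/16 = -7 - 143/53*1/16 = -7 - 143/848 = -6079/848)
√(35590 + z(-82, J(-10, 5))) = √(35590 - 6079/848) = √(30174241/848) = √1599234773/212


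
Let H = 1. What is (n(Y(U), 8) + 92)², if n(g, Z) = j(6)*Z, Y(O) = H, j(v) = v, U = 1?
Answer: 19600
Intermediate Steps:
Y(O) = 1
n(g, Z) = 6*Z
(n(Y(U), 8) + 92)² = (6*8 + 92)² = (48 + 92)² = 140² = 19600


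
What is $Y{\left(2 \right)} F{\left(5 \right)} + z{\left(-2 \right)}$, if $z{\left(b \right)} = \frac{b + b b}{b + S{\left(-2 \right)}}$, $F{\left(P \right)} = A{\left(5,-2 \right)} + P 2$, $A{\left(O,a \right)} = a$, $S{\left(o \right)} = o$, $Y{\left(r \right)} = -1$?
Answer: $- \frac{17}{2} \approx -8.5$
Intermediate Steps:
$F{\left(P \right)} = -2 + 2 P$ ($F{\left(P \right)} = -2 + P 2 = -2 + 2 P$)
$z{\left(b \right)} = \frac{b + b^{2}}{-2 + b}$ ($z{\left(b \right)} = \frac{b + b b}{b - 2} = \frac{b + b^{2}}{-2 + b}$)
$Y{\left(2 \right)} F{\left(5 \right)} + z{\left(-2 \right)} = - (-2 + 2 \cdot 5) - \frac{2 \left(1 - 2\right)}{-2 - 2} = - (-2 + 10) - 2 \frac{1}{-4} \left(-1\right) = \left(-1\right) 8 - \left(- \frac{1}{2}\right) \left(-1\right) = -8 - \frac{1}{2} = - \frac{17}{2}$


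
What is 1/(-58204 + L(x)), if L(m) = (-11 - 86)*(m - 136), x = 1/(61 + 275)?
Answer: -336/15124129 ≈ -2.2216e-5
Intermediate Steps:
x = 1/336 ≈ 0.0029762
L(m) = 13192 - 97*m (L(m) = -97*(-136 + m) = 13192 - 97*m)
1/(-58204 + L(x)) = 1/(-58204 + (13192 - 97*1/336)) = 1/(-58204 + (13192 - 97/336)) = 1/(-58204 + 4432415/336) = 1/(-15124129/336) = -336/15124129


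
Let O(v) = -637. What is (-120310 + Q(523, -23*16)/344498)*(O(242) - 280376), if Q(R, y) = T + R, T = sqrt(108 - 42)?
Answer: 11647020439017141/344498 - 281013*sqrt(66)/344498 ≈ 3.3809e+10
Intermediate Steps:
T = sqrt(66) ≈ 8.1240
Q(R, y) = R + sqrt(66) (Q(R, y) = sqrt(66) + R = R + sqrt(66))
(-120310 + Q(523, -23*16)/344498)*(O(242) - 280376) = (-120310 + (523 + sqrt(66))/344498)*(-637 - 280376) = (-120310 + (523 + sqrt(66))*(1/344498))*(-281013) = (-120310 + (523/344498 + sqrt(66)/344498))*(-281013) = (-41446553857/344498 + sqrt(66)/344498)*(-281013) = 11647020439017141/344498 - 281013*sqrt(66)/344498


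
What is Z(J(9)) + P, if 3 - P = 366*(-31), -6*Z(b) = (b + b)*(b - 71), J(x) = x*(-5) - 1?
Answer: 9555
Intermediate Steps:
J(x) = -1 - 5*x (J(x) = -5*x - 1 = -1 - 5*x)
Z(b) = -b*(-71 + b)/3 (Z(b) = -(b + b)*(b - 71)/6 = -2*b*(-71 + b)/6 = -b*(-71 + b)/3)
P = 11349 (P = 3 - 366*(-31) = 3 - 1*(-11346) = 3 + 11346 = 11349)
Z(J(9)) + P = (-1 - 5*9)*(71 - (-1 - 5*9))/3 + 11349 = (-1 - 45)*(71 - (-1 - 45))/3 + 11349 = (1/3)*(-46)*(71 - 1*(-46)) + 11349 = (1/3)*(-46)*(71 + 46) + 11349 = (1/3)*(-46)*117 + 11349 = -1794 + 11349 = 9555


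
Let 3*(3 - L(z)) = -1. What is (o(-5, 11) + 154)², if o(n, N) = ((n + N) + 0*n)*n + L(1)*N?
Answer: 232324/9 ≈ 25814.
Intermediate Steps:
L(z) = 10/3 (L(z) = 3 - ⅓*(-1) = 3 + ⅓ = 10/3)
o(n, N) = 10*N/3 + n*(N + n) (o(n, N) = ((n + N) + 0*n)*n + 10*N/3 = ((N + n) + 0)*n + 10*N/3 = (N + n)*n + 10*N/3 = n*(N + n) + 10*N/3 = 10*N/3 + n*(N + n))
(o(-5, 11) + 154)² = (((-5)² + (10/3)*11 + 11*(-5)) + 154)² = ((25 + 110/3 - 55) + 154)² = (20/3 + 154)² = (482/3)² = 232324/9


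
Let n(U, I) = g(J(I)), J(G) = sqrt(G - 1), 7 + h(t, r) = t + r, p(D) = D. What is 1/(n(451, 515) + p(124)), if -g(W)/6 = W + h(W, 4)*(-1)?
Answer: 1/106 ≈ 0.0094340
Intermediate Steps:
h(t, r) = -7 + r + t (h(t, r) = -7 + (t + r) = -7 + (r + t) = -7 + r + t)
J(G) = sqrt(-1 + G)
g(W) = -18 (g(W) = -6*(W + (-7 + 4 + W)*(-1)) = -6*(W + (-3 + W)*(-1)) = -6*(W + (3 - W)) = -6*3 = -18)
n(U, I) = -18
1/(n(451, 515) + p(124)) = 1/(-18 + 124) = 1/106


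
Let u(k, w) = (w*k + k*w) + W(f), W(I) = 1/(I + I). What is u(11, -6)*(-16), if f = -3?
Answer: 6344/3 ≈ 2114.7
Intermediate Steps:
W(I) = 1/(2*I)
u(k, w) = -1/6 + 2*k*w (u(k, w) = (w*k + k*w) + (1/2)/(-3) = (k*w + k*w) + (1/2)*(-1/3) = 2*k*w - 1/6 = -1/6 + 2*k*w)
u(11, -6)*(-16) = (-1/6 + 2*11*(-6))*(-16) = (-1/6 - 132)*(-16) = -793/6*(-16) = 6344/3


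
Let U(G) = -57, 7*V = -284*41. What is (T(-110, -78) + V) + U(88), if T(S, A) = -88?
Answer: -12659/7 ≈ -1808.4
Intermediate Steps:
V = -11644/7 (V = (-284*41)/7 = (⅐)*(-11644) = -11644/7 ≈ -1663.4)
(T(-110, -78) + V) + U(88) = (-88 - 11644/7) - 57 = -12260/7 - 57 = -12659/7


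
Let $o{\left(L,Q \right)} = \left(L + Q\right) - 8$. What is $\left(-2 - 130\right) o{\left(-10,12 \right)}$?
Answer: $792$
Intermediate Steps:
$o{\left(L,Q \right)} = -8 + L + Q$
$\left(-2 - 130\right) o{\left(-10,12 \right)} = \left(-2 - 130\right) \left(-8 - 10 + 12\right) = \left(-132\right) \left(-6\right) = 792$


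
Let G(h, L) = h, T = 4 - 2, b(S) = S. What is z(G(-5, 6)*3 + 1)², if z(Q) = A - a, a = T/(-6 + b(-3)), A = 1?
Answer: 121/81 ≈ 1.4938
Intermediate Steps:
T = 2
a = -2/9 (a = 2/(-6 - 3) = 2/(-9) = 2*(-⅑) = -2/9 ≈ -0.22222)
z(Q) = 11/9 (z(Q) = 1 - 1*(-2/9) = 1 + 2/9 = 11/9)
z(G(-5, 6)*3 + 1)² = (11/9)² = 121/81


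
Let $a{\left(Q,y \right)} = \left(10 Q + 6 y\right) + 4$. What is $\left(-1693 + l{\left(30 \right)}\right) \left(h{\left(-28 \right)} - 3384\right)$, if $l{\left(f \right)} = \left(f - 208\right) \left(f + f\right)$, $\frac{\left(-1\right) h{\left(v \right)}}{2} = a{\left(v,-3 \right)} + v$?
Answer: $33902020$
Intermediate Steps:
$a{\left(Q,y \right)} = 4 + 6 y + 10 Q$ ($a{\left(Q,y \right)} = \left(6 y + 10 Q\right) + 4 = 4 + 6 y + 10 Q$)
$h{\left(v \right)} = 28 - 22 v$ ($h{\left(v \right)} = - 2 \left(\left(4 + 6 \left(-3\right) + 10 v\right) + v\right) = - 2 \left(\left(4 - 18 + 10 v\right) + v\right) = - 2 \left(\left(-14 + 10 v\right) + v\right) = - 2 \left(-14 + 11 v\right) = 28 - 22 v$)
$l{\left(f \right)} = 2 f \left(-208 + f\right)$ ($l{\left(f \right)} = \left(-208 + f\right) 2 f = 2 f \left(-208 + f\right)$)
$\left(-1693 + l{\left(30 \right)}\right) \left(h{\left(-28 \right)} - 3384\right) = \left(-1693 + 2 \cdot 30 \left(-208 + 30\right)\right) \left(\left(28 - -616\right) - 3384\right) = \left(-1693 + 2 \cdot 30 \left(-178\right)\right) \left(\left(28 + 616\right) - 3384\right) = \left(-1693 - 10680\right) \left(644 - 3384\right) = \left(-12373\right) \left(-2740\right) = 33902020$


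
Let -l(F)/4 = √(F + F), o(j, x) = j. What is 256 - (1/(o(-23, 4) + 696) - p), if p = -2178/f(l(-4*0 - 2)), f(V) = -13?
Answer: 3705525/8749 ≈ 423.54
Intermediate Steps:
l(F) = -4*√2*√F (l(F) = -4*√(F + F) = -4*√2*√F)
p = 2178/13 (p = -2178/(-13) = -2178*(-1/13) = 2178/13 ≈ 167.54)
256 - (1/(o(-23, 4) + 696) - p) = 256 - (1/(-23 + 696) - 1*2178/13) = 256 - (1/673 - 2178/13) = 256 - 1*(-1465781/8749) = 256 + 1465781/8749 = 3705525/8749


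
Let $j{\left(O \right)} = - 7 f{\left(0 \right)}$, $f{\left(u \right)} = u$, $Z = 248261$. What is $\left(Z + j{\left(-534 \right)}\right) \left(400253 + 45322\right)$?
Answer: $110618895075$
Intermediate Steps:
$j{\left(O \right)} = 0$ ($j{\left(O \right)} = \left(-7\right) 0 = 0$)
$\left(Z + j{\left(-534 \right)}\right) \left(400253 + 45322\right) = \left(248261 + 0\right) \left(400253 + 45322\right) = 248261 \cdot 445575 = 110618895075$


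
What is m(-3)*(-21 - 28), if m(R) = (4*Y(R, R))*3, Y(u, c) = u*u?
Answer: -5292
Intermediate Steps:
Y(u, c) = u**2
m(R) = 12*R**2 (m(R) = (4*R**2)*3 = 12*R**2)
m(-3)*(-21 - 28) = (12*(-3)**2)*(-21 - 28) = (12*9)*(-49) = 108*(-49) = -5292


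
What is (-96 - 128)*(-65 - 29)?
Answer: 21056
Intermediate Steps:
(-96 - 128)*(-65 - 29) = -224*(-94) = 21056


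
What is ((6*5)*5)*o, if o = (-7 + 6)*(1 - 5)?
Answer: 600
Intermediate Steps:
o = 4 (o = -1*(-4) = 4)
((6*5)*5)*o = ((6*5)*5)*4 = (30*5)*4 = 150*4 = 600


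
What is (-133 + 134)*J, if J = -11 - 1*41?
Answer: -52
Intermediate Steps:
J = -52 (J = -11 - 41 = -52)
(-133 + 134)*J = (-133 + 134)*(-52) = 1*(-52) = -52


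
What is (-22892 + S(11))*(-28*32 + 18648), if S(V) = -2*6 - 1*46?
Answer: -407408400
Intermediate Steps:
S(V) = -58 (S(V) = -12 - 46 = -58)
(-22892 + S(11))*(-28*32 + 18648) = (-22892 - 58)*(-28*32 + 18648) = -22950*(-896 + 18648) = -22950*17752 = -407408400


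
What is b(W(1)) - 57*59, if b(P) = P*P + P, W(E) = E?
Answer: -3361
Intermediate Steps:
b(P) = P + P² (b(P) = P² + P = P + P²)
b(W(1)) - 57*59 = 1*(1 + 1) - 57*59 = 1*2 - 3363 = 2 - 3363 = -3361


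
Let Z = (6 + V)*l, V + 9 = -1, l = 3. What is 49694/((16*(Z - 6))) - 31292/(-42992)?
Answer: -66482261/386928 ≈ -171.82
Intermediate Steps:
V = -10 (V = -9 - 1 = -10)
Z = -12 (Z = (6 - 10)*3 = -4*3 = -12)
49694/((16*(Z - 6))) - 31292/(-42992) = 49694/((16*(-12 - 6))) - 31292/(-42992) = 49694/((16*(-18))) - 31292*(-1/42992) = 49694/(-288) + 7823/10748 = 49694*(-1/288) + 7823/10748 = -24847/144 + 7823/10748 = -66482261/386928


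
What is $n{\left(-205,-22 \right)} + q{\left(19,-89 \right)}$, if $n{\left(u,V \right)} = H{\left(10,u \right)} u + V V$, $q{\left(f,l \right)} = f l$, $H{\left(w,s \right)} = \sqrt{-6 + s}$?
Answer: $-1207 - 205 i \sqrt{211} \approx -1207.0 - 2977.8 i$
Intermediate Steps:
$n{\left(u,V \right)} = V^{2} + u \sqrt{-6 + u}$ ($n{\left(u,V \right)} = \sqrt{-6 + u} u + V V = u \sqrt{-6 + u} + V^{2} = V^{2} + u \sqrt{-6 + u}$)
$n{\left(-205,-22 \right)} + q{\left(19,-89 \right)} = \left(\left(-22\right)^{2} - 205 \sqrt{-6 - 205}\right) + 19 \left(-89\right) = \left(484 - 205 \sqrt{-211}\right) - 1691 = \left(484 - 205 i \sqrt{211}\right) - 1691 = -1207 - 205 i \sqrt{211}$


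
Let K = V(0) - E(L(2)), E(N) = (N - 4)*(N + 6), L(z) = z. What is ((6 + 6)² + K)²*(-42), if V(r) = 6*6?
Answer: -1613472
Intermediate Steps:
V(r) = 36
E(N) = (-4 + N)*(6 + N)
K = 52 (K = 36 - (-24 + 2² + 2*2) = 36 - (-24 + 4 + 4) = 36 - 1*(-16) = 36 + 16 = 52)
((6 + 6)² + K)²*(-42) = ((6 + 6)² + 52)²*(-42) = (12² + 52)²*(-42) = (144 + 52)²*(-42) = 196²*(-42) = 38416*(-42) = -1613472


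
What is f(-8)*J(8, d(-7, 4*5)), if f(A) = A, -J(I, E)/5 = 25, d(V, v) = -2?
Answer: 1000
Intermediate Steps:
J(I, E) = -125 (J(I, E) = -5*25 = -125)
f(-8)*J(8, d(-7, 4*5)) = -8*(-125) = 1000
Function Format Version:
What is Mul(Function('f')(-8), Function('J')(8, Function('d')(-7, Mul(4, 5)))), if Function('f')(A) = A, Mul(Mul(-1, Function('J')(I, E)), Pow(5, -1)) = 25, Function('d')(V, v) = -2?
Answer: 1000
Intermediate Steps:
Function('J')(I, E) = -125 (Function('J')(I, E) = Mul(-5, 25) = -125)
Mul(Function('f')(-8), Function('J')(8, Function('d')(-7, Mul(4, 5)))) = Mul(-8, -125) = 1000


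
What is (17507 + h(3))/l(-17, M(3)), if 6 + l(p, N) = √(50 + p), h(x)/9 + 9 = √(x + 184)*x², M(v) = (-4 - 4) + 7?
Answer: -34852 - 297*√51 - 162*√187 - 17426*√33/3 ≈ -72557.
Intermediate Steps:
M(v) = -1 (M(v) = -8 + 7 = -1)
h(x) = -81 + 9*x²*√(184 + x) (h(x) = -81 + 9*(√(x + 184)*x²) = -81 + 9*(√(184 + x)*x²) = -81 + 9*(x²*√(184 + x)) = -81 + 9*x²*√(184 + x))
l(p, N) = -6 + √(50 + p)
(17507 + h(3))/l(-17, M(3)) = (17507 + (-81 + 9*3²*√(184 + 3)))/(-6 + √(50 - 17)) = (17507 + (-81 + 9*9*√187))/(-6 + √33) = (17507 + (-81 + 81*√187))/(-6 + √33) = (17426 + 81*√187)/(-6 + √33)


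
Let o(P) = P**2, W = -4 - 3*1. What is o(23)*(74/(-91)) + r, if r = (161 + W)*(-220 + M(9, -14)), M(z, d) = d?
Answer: -3318422/91 ≈ -36466.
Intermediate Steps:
W = -7 (W = -4 - 3 = -7)
r = -36036 (r = (161 - 7)*(-220 - 14) = 154*(-234) = -36036)
o(23)*(74/(-91)) + r = 23**2*(74/(-91)) - 36036 = 529*(74*(-1/91)) - 36036 = 529*(-74/91) - 36036 = -39146/91 - 36036 = -3318422/91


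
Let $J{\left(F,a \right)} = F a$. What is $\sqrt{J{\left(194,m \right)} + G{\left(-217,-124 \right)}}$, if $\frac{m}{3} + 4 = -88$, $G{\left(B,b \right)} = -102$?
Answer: $i \sqrt{53646} \approx 231.62 i$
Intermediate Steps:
$m = -276$ ($m = -12 + 3 \left(-88\right) = -12 - 264 = -276$)
$\sqrt{J{\left(194,m \right)} + G{\left(-217,-124 \right)}} = \sqrt{194 \left(-276\right) - 102} = \sqrt{-53544 - 102} = \sqrt{-53646} = i \sqrt{53646}$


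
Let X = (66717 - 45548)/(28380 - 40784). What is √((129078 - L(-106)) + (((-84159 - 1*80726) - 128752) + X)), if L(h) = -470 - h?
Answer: I*√6315794137849/6202 ≈ 405.21*I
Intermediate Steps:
X = -21169/12404 (X = 21169/(-12404) = 21169*(-1/12404) = -21169/12404 ≈ -1.7066)
√((129078 - L(-106)) + (((-84159 - 1*80726) - 128752) + X)) = √((129078 - (-470 - 1*(-106))) + (((-84159 - 1*80726) - 128752) - 21169/12404)) = √((129078 - (-470 + 106)) + (((-84159 - 80726) - 128752) - 21169/12404)) = √((129078 - 1*(-364)) + ((-164885 - 128752) - 21169/12404)) = √((129078 + 364) + (-293637 - 21169/12404)) = √(129442 - 3642294517/12404) = √(-2036695949/12404) = I*√6315794137849/6202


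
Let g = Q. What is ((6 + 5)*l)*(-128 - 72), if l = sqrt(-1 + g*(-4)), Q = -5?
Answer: -2200*sqrt(19) ≈ -9589.6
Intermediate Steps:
g = -5
l = sqrt(19) (l = sqrt(-1 - 5*(-4)) = sqrt(-1 + 20) = sqrt(19) ≈ 4.3589)
((6 + 5)*l)*(-128 - 72) = ((6 + 5)*sqrt(19))*(-128 - 72) = (11*sqrt(19))*(-200) = -2200*sqrt(19)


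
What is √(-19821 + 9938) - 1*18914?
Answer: -18914 + I*√9883 ≈ -18914.0 + 99.413*I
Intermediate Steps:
√(-19821 + 9938) - 1*18914 = √(-9883) - 18914 = I*√9883 - 18914 = -18914 + I*√9883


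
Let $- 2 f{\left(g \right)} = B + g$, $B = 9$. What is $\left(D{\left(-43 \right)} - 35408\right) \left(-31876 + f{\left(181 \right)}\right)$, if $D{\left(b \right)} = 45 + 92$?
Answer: $1127649141$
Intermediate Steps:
$D{\left(b \right)} = 137$
$f{\left(g \right)} = - \frac{9}{2} - \frac{g}{2}$ ($f{\left(g \right)} = - \frac{9 + g}{2} = - \frac{9}{2} - \frac{g}{2}$)
$\left(D{\left(-43 \right)} - 35408\right) \left(-31876 + f{\left(181 \right)}\right) = \left(137 - 35408\right) \left(-31876 - 95\right) = - 35271 \left(-31876 - 95\right) = \left(-35271\right) \left(-31971\right) = 1127649141$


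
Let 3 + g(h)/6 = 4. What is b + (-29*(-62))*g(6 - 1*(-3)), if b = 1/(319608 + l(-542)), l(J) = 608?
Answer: 3454490209/320216 ≈ 10788.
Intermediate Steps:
g(h) = 6 (g(h) = -18 + 6*4 = -18 + 24 = 6)
b = 1/320216 (b = 1/(319608 + 608) = 1/320216 ≈ 3.1229e-6)
b + (-29*(-62))*g(6 - 1*(-3)) = 1/320216 - 29*(-62)*6 = 1/320216 + 1798*6 = 1/320216 + 10788 = 3454490209/320216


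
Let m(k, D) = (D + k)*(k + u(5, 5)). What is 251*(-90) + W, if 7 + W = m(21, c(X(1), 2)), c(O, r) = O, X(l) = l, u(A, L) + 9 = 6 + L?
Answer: -22091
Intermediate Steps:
u(A, L) = -3 + L (u(A, L) = -9 + (6 + L) = -3 + L)
m(k, D) = (2 + k)*(D + k) (m(k, D) = (D + k)*(k + (-3 + 5)) = (D + k)*(k + 2) = (D + k)*(2 + k) = (2 + k)*(D + k))
W = 499 (W = -7 + (21**2 + 2*1 + 2*21 + 1*21) = -7 + (441 + 2 + 42 + 21) = -7 + 506 = 499)
251*(-90) + W = 251*(-90) + 499 = -22590 + 499 = -22091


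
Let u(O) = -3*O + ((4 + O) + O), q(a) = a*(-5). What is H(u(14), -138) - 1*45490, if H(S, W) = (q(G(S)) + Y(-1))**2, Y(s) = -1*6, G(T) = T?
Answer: -43554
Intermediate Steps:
Y(s) = -6
q(a) = -5*a
u(O) = 4 - O (u(O) = -3*O + (4 + 2*O) = 4 - O)
H(S, W) = (-6 - 5*S)**2 (H(S, W) = (-5*S - 6)**2 = (-6 - 5*S)**2)
H(u(14), -138) - 1*45490 = (6 + 5*(4 - 1*14))**2 - 1*45490 = (6 + 5*(4 - 14))**2 - 45490 = (6 + 5*(-10))**2 - 45490 = (6 - 50)**2 - 45490 = (-44)**2 - 45490 = 1936 - 45490 = -43554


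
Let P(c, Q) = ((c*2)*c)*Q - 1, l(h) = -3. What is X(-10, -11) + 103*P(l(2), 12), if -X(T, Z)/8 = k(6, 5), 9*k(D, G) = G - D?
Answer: 199313/9 ≈ 22146.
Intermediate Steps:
k(D, G) = -D/9 + G/9 (k(D, G) = (G - D)/9 = -D/9 + G/9)
X(T, Z) = 8/9 (X(T, Z) = -8*(-⅑*6 + (⅑)*5) = -8*(-⅔ + 5/9) = -8*(-⅑) = 8/9)
P(c, Q) = -1 + 2*Q*c² (P(c, Q) = ((2*c)*c)*Q - 1 = (2*c²)*Q - 1 = 2*Q*c² - 1 = -1 + 2*Q*c²)
X(-10, -11) + 103*P(l(2), 12) = 8/9 + 103*(-1 + 2*12*(-3)²) = 8/9 + 103*(-1 + 2*12*9) = 8/9 + 103*(-1 + 216) = 8/9 + 103*215 = 8/9 + 22145 = 199313/9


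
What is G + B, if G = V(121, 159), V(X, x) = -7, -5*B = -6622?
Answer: 6587/5 ≈ 1317.4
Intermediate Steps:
B = 6622/5 (B = -⅕*(-6622) = 6622/5 ≈ 1324.4)
G = -7
G + B = -7 + 6622/5 = 6587/5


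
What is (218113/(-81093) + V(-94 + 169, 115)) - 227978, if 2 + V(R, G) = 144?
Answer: -18476122861/81093 ≈ -2.2784e+5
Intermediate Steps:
V(R, G) = 142 (V(R, G) = -2 + 144 = 142)
(218113/(-81093) + V(-94 + 169, 115)) - 227978 = (218113/(-81093) + 142) - 227978 = (218113*(-1/81093) + 142) - 227978 = (-218113/81093 + 142) - 227978 = 11297093/81093 - 227978 = -18476122861/81093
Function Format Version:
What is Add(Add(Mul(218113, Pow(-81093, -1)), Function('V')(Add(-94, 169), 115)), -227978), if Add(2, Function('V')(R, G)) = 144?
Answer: Rational(-18476122861, 81093) ≈ -2.2784e+5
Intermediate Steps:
Function('V')(R, G) = 142 (Function('V')(R, G) = Add(-2, 144) = 142)
Add(Add(Mul(218113, Pow(-81093, -1)), Function('V')(Add(-94, 169), 115)), -227978) = Add(Add(Mul(218113, Pow(-81093, -1)), 142), -227978) = Add(Add(Mul(218113, Rational(-1, 81093)), 142), -227978) = Add(Add(Rational(-218113, 81093), 142), -227978) = Add(Rational(11297093, 81093), -227978) = Rational(-18476122861, 81093)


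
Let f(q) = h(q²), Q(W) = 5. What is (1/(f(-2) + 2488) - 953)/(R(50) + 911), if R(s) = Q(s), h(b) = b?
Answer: -2374875/2282672 ≈ -1.0404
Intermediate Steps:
f(q) = q²
R(s) = 5
(1/(f(-2) + 2488) - 953)/(R(50) + 911) = (1/((-2)² + 2488) - 953)/(5 + 911) = (1/(4 + 2488) - 953)/916 = (1/2492 - 953)*(1/916) = -2374875/2492*1/916 = -2374875/2282672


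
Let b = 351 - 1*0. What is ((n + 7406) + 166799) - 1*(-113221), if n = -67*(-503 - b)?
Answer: 344644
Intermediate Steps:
b = 351 (b = 351 + 0 = 351)
n = 57218 (n = -67*(-503 - 1*351) = -67*(-503 - 351) = -67*(-854) = 57218)
((n + 7406) + 166799) - 1*(-113221) = ((57218 + 7406) + 166799) - 1*(-113221) = (64624 + 166799) + 113221 = 231423 + 113221 = 344644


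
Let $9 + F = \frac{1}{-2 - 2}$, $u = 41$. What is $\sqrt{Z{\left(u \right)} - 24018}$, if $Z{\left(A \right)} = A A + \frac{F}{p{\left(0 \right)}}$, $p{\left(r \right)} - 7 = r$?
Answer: $\frac{3 i \sqrt{486479}}{14} \approx 149.46 i$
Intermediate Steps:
$p{\left(r \right)} = 7 + r$
$F = - \frac{37}{4}$ ($F = -9 + \frac{1}{-2 - 2} = -9 + \frac{1}{-4} = -9 - \frac{1}{4} = - \frac{37}{4} \approx -9.25$)
$Z{\left(A \right)} = - \frac{37}{28} + A^{2}$ ($Z{\left(A \right)} = A A - \frac{37}{4 \left(7 + 0\right)} = A^{2} - \frac{37}{4 \cdot 7} = A^{2} - \frac{37}{28} = - \frac{37}{28} + A^{2}$)
$\sqrt{Z{\left(u \right)} - 24018} = \sqrt{\left(- \frac{37}{28} + 41^{2}\right) - 24018} = \sqrt{\left(- \frac{37}{28} + 1681\right) - 24018} = \sqrt{\frac{47031}{28} - 24018} = \sqrt{- \frac{625473}{28}} = \frac{3 i \sqrt{486479}}{14}$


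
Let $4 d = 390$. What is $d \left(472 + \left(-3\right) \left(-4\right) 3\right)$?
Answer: $49530$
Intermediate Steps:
$d = \frac{195}{2}$ ($d = \frac{1}{4} \cdot 390 = \frac{195}{2} \approx 97.5$)
$d \left(472 + \left(-3\right) \left(-4\right) 3\right) = \frac{195 \left(472 + \left(-3\right) \left(-4\right) 3\right)}{2} = \frac{195 \left(472 + 12 \cdot 3\right)}{2} = \frac{195 \left(472 + 36\right)}{2} = \frac{195}{2} \cdot 508 = 49530$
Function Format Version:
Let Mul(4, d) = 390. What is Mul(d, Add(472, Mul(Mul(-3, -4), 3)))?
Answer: 49530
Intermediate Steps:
d = Rational(195, 2) (d = Mul(Rational(1, 4), 390) = Rational(195, 2) ≈ 97.500)
Mul(d, Add(472, Mul(Mul(-3, -4), 3))) = Mul(Rational(195, 2), Add(472, Mul(Mul(-3, -4), 3))) = Mul(Rational(195, 2), Add(472, Mul(12, 3))) = Mul(Rational(195, 2), Add(472, 36)) = Mul(Rational(195, 2), 508) = 49530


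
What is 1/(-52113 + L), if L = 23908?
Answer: -1/28205 ≈ -3.5455e-5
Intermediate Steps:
1/(-52113 + L) = 1/(-52113 + 23908) = 1/(-28205) = -1/28205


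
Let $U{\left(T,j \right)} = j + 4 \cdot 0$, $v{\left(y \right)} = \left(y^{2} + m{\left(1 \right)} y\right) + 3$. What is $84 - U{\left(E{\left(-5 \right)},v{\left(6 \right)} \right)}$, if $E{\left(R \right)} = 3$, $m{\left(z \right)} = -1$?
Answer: $51$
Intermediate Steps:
$v{\left(y \right)} = 3 + y^{2} - y$ ($v{\left(y \right)} = \left(y^{2} - y\right) + 3 = 3 + y^{2} - y$)
$U{\left(T,j \right)} = j$ ($U{\left(T,j \right)} = j + 0 = j$)
$84 - U{\left(E{\left(-5 \right)},v{\left(6 \right)} \right)} = 84 - \left(3 + 6^{2} - 6\right) = 84 - \left(3 + 36 - 6\right) = 84 - 33 = 51$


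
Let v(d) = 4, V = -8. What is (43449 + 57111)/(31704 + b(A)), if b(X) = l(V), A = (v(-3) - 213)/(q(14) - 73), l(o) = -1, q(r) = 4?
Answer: 100560/31703 ≈ 3.1719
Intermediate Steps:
A = 209/69 (A = (4 - 213)/(4 - 73) = -209/(-69) = -209*(-1/69) = 209/69 ≈ 3.0290)
b(X) = -1
(43449 + 57111)/(31704 + b(A)) = (43449 + 57111)/(31704 - 1) = 100560/31703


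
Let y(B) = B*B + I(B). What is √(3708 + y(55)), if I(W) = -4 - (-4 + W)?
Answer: 3*√742 ≈ 81.719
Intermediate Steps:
I(W) = -W (I(W) = -4 + (4 - W) = -W)
y(B) = B² - B (y(B) = B*B - B = B² - B)
√(3708 + y(55)) = √(3708 + 55*(-1 + 55)) = √(3708 + 55*54) = √(3708 + 2970) = √6678 = 3*√742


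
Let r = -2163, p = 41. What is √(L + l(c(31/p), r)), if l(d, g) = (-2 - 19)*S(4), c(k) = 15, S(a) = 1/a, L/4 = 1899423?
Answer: √30390747/2 ≈ 2756.4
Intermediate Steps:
L = 7597692 (L = 4*1899423 = 7597692)
l(d, g) = -21/4 (l(d, g) = (-2 - 19)/4 = -21*¼ = -21/4)
√(L + l(c(31/p), r)) = √(7597692 - 21/4) = √(30390747/4) = √30390747/2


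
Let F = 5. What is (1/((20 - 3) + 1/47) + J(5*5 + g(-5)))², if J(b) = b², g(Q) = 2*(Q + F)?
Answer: 250047002209/640000 ≈ 3.9070e+5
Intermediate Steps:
g(Q) = 10 + 2*Q (g(Q) = 2*(Q + 5) = 2*(5 + Q) = 10 + 2*Q)
(1/((20 - 3) + 1/47) + J(5*5 + g(-5)))² = (1/((20 - 3) + 1/47) + (5*5 + (10 + 2*(-5)))²)² = (1/(17 + 1/47) + (25 + (10 - 10))²)² = (1/(800/47) + (25 + 0)²)² = (47/800 + 25²)² = (47/800 + 625)² = (500047/800)² = 250047002209/640000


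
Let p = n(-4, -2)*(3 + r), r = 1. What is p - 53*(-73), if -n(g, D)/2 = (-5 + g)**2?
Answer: 3221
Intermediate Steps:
n(g, D) = -2*(-5 + g)**2
p = -648 (p = (-2*(-5 - 4)**2)*(3 + 1) = -2*(-9)**2*4 = -2*81*4 = -162*4 = -648)
p - 53*(-73) = -648 - 53*(-73) = -648 + 3869 = 3221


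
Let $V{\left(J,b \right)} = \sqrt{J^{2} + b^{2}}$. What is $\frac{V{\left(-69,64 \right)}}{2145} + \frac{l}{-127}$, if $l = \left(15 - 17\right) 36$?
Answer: $\frac{72}{127} + \frac{\sqrt{8857}}{2145} \approx 0.6108$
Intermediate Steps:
$l = -72$ ($l = \left(-2\right) 36 = -72$)
$\frac{V{\left(-69,64 \right)}}{2145} + \frac{l}{-127} = \frac{\sqrt{\left(-69\right)^{2} + 64^{2}}}{2145} - \frac{72}{-127} = \sqrt{4761 + 4096} \cdot \frac{1}{2145} - - \frac{72}{127} = \sqrt{8857} \cdot \frac{1}{2145} + \frac{72}{127} = \frac{\sqrt{8857}}{2145} + \frac{72}{127} = \frac{72}{127} + \frac{\sqrt{8857}}{2145}$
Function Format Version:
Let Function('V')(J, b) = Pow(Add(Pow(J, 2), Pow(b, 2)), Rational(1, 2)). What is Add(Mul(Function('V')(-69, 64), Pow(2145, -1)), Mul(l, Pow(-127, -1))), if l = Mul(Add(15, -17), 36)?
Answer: Add(Rational(72, 127), Mul(Rational(1, 2145), Pow(8857, Rational(1, 2)))) ≈ 0.61080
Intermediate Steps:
l = -72 (l = Mul(-2, 36) = -72)
Add(Mul(Function('V')(-69, 64), Pow(2145, -1)), Mul(l, Pow(-127, -1))) = Add(Mul(Pow(Add(Pow(-69, 2), Pow(64, 2)), Rational(1, 2)), Pow(2145, -1)), Mul(-72, Pow(-127, -1))) = Add(Mul(Pow(Add(4761, 4096), Rational(1, 2)), Rational(1, 2145)), Mul(-72, Rational(-1, 127))) = Add(Mul(Pow(8857, Rational(1, 2)), Rational(1, 2145)), Rational(72, 127)) = Add(Mul(Rational(1, 2145), Pow(8857, Rational(1, 2))), Rational(72, 127)) = Add(Rational(72, 127), Mul(Rational(1, 2145), Pow(8857, Rational(1, 2))))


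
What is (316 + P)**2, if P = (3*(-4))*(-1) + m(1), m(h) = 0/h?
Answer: 107584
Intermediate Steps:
m(h) = 0
P = 12 (P = (3*(-4))*(-1) + 0 = -12*(-1) + 0 = 12 + 0 = 12)
(316 + P)**2 = (316 + 12)**2 = 328**2 = 107584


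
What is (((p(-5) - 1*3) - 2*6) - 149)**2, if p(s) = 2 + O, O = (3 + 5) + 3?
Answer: 22801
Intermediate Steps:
O = 11 (O = 8 + 3 = 11)
p(s) = 13 (p(s) = 2 + 11 = 13)
(((p(-5) - 1*3) - 2*6) - 149)**2 = (((13 - 1*3) - 2*6) - 149)**2 = (((13 - 3) - 12) - 149)**2 = ((10 - 12) - 149)**2 = (-2 - 149)**2 = (-151)**2 = 22801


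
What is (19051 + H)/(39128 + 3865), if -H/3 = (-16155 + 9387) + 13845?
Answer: -2180/42993 ≈ -0.050706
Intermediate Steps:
H = -21231 (H = -3*((-16155 + 9387) + 13845) = -3*(-6768 + 13845) = -3*7077 = -21231)
(19051 + H)/(39128 + 3865) = (19051 - 21231)/(39128 + 3865) = -2180/42993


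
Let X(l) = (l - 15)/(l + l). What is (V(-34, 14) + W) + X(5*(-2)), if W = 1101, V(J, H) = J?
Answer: 4273/4 ≈ 1068.3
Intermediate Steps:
X(l) = (-15 + l)/(2*l) (X(l) = (-15 + l)/((2*l)) = (-15 + l)*(1/(2*l)) = (-15 + l)/(2*l))
(V(-34, 14) + W) + X(5*(-2)) = (-34 + 1101) + (-15 + 5*(-2))/(2*((5*(-2)))) = 1067 + (½)*(-15 - 10)/(-10) = 1067 + (½)*(-⅒)*(-25) = 1067 + 5/4 = 4273/4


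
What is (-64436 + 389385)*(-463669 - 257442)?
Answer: -234324298339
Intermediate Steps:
(-64436 + 389385)*(-463669 - 257442) = 324949*(-721111) = -234324298339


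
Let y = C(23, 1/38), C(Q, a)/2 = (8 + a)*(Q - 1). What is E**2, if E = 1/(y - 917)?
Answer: 361/114768369 ≈ 3.1455e-6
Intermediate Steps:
C(Q, a) = 2*(-1 + Q)*(8 + a) (C(Q, a) = 2*((8 + a)*(Q - 1)) = 2*((8 + a)*(-1 + Q)) = 2*((-1 + Q)*(8 + a)) = 2*(-1 + Q)*(8 + a))
y = 6710/19 (y = -16 - 2/38 + 16*23 + 2*23/38 = -16 - 2*1/38 + 368 + 2*23*(1/38) = -16 - 1/19 + 368 + 23/19 = 6710/19 ≈ 353.16)
E = -19/10713 (E = 1/(6710/19 - 917) = 1/(-10713/19) = -19/10713 ≈ -0.0017735)
E**2 = (-19/10713)**2 = 361/114768369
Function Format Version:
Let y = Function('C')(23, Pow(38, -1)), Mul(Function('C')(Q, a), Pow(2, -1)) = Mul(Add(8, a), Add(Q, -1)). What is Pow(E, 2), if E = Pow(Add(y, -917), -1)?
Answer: Rational(361, 114768369) ≈ 3.1455e-6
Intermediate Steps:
Function('C')(Q, a) = Mul(2, Add(-1, Q), Add(8, a)) (Function('C')(Q, a) = Mul(2, Mul(Add(8, a), Add(Q, -1))) = Mul(2, Mul(Add(8, a), Add(-1, Q))) = Mul(2, Mul(Add(-1, Q), Add(8, a))) = Mul(2, Add(-1, Q), Add(8, a)))
y = Rational(6710, 19) (y = Add(-16, Mul(-2, Pow(38, -1)), Mul(16, 23), Mul(2, 23, Pow(38, -1))) = Add(-16, Mul(-2, Rational(1, 38)), 368, Mul(2, 23, Rational(1, 38))) = Add(-16, Rational(-1, 19), 368, Rational(23, 19)) = Rational(6710, 19) ≈ 353.16)
E = Rational(-19, 10713) (E = Pow(Add(Rational(6710, 19), -917), -1) = Pow(Rational(-10713, 19), -1) = Rational(-19, 10713) ≈ -0.0017735)
Pow(E, 2) = Pow(Rational(-19, 10713), 2) = Rational(361, 114768369)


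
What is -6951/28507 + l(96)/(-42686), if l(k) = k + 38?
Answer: -150265162/608424901 ≈ -0.24697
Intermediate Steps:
l(k) = 38 + k
-6951/28507 + l(96)/(-42686) = -6951/28507 + (38 + 96)/(-42686) = -6951*1/28507 + 134*(-1/42686) = -6951/28507 - 67/21343 = -150265162/608424901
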